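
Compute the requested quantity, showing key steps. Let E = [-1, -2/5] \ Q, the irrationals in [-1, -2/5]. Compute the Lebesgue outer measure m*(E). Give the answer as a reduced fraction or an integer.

The interval I = [-1, -2/5] has m(I) = -2/5 - (-1) = 3/5 (endpoints are measure-zero, so open/closed/half-open agree). Write I = (I cap Q) u (I \ Q). The rationals in I are countable, so m*(I cap Q) = 0 (cover each rational by intervals whose total length is arbitrarily small). By countable subadditivity m*(I) <= m*(I cap Q) + m*(I \ Q), hence m*(I \ Q) >= m(I) = 3/5. The reverse inequality m*(I \ Q) <= m*(I) = 3/5 is trivial since (I \ Q) is a subset of I. Therefore m*(I \ Q) = 3/5.

3/5


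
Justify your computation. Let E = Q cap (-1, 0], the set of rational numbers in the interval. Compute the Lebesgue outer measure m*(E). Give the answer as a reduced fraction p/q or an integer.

The set Q cap (-1, 0] is countable (a subset of the countable set Q). Lebesgue outer measure of any countable set is 0: each singleton {q} has m*({q}) = 0, and by countable subadditivity m*(union_k {q_k}) <= sum_k m*({q_k}) = sum_k 0 = 0. The reverse inequality m*(E) >= 0 is automatic. So m*(Q cap (-1, 0]) = 0.

0


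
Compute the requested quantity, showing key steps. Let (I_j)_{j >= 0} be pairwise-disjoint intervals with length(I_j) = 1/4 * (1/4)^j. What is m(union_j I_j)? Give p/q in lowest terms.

By countable additivity of the Lebesgue measure on pairwise disjoint measurable sets,
  m(union_{j >= 0} I_j) = sum_{j >= 0} m(I_j) = sum_{j >= 0} a * r^j,
  with a = 1/4 and r = 1/4.
Since 0 < r = 1/4 < 1, the geometric series converges:
  sum_{j >= 0} a * r^j = a / (1 - r).
  = 1/4 / (1 - 1/4)
  = 1/4 / (3/4)
  = 1/3.

1/3


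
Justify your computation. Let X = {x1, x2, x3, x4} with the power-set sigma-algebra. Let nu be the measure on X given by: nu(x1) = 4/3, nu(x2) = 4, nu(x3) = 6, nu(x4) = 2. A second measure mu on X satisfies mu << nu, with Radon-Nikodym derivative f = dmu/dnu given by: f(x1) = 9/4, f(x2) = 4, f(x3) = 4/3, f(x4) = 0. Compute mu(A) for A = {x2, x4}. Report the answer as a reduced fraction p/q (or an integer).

By the defining property of the Radon-Nikodym derivative, for every measurable set A,
  mu(A) = integral_A f dnu.
Since nu is a discrete measure concentrated on the atoms of X, the integral over A reduces to the sum
  mu(A) = sum_{x in A} f(x) * nu({x}).
Computing each term:
  x2: f(x2) * nu(x2) = 4 * 4 = 16.
  x4: f(x4) * nu(x4) = 0 * 2 = 0.
Summing: mu(A) = 16 + 0 = 16.

16


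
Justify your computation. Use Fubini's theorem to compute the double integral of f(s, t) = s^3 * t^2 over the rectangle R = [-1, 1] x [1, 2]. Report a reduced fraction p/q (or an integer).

f(s, t) is a tensor product of a function of s and a function of t, and both factors are bounded continuous (hence Lebesgue integrable) on the rectangle, so Fubini's theorem applies:
  integral_R f d(m x m) = (integral_a1^b1 s^3 ds) * (integral_a2^b2 t^2 dt).
Inner integral in s: integral_{-1}^{1} s^3 ds = (1^4 - (-1)^4)/4
  = 0.
Inner integral in t: integral_{1}^{2} t^2 dt = (2^3 - 1^3)/3
  = 7/3.
Product: (0) * (7/3) = 0.

0


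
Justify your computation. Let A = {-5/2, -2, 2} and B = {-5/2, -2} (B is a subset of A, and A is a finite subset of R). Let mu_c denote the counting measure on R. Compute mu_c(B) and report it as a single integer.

Counting measure assigns mu_c(E) = |E| (number of elements) when E is finite.
B has 2 element(s), so mu_c(B) = 2.

2


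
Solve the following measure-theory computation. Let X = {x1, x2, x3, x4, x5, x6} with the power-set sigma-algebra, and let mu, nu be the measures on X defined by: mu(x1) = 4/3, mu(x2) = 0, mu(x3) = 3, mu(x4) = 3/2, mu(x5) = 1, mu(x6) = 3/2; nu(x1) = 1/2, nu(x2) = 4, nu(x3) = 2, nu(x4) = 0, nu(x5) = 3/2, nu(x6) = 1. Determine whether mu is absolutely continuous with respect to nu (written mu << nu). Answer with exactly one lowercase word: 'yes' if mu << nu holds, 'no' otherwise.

mu << nu means: every nu-null measurable set is also mu-null; equivalently, for every atom x, if nu({x}) = 0 then mu({x}) = 0.
Checking each atom:
  x1: nu = 1/2 > 0 -> no constraint.
  x2: nu = 4 > 0 -> no constraint.
  x3: nu = 2 > 0 -> no constraint.
  x4: nu = 0, mu = 3/2 > 0 -> violates mu << nu.
  x5: nu = 3/2 > 0 -> no constraint.
  x6: nu = 1 > 0 -> no constraint.
The atom(s) x4 violate the condition (nu = 0 but mu > 0). Therefore mu is NOT absolutely continuous w.r.t. nu.

no


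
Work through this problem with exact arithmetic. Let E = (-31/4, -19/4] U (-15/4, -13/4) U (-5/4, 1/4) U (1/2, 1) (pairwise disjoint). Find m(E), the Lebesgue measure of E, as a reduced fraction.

For pairwise disjoint intervals, m(union_i I_i) = sum_i m(I_i),
and m is invariant under swapping open/closed endpoints (single points have measure 0).
So m(E) = sum_i (b_i - a_i).
  I_1 has length -19/4 - (-31/4) = 3.
  I_2 has length -13/4 - (-15/4) = 1/2.
  I_3 has length 1/4 - (-5/4) = 3/2.
  I_4 has length 1 - 1/2 = 1/2.
Summing:
  m(E) = 3 + 1/2 + 3/2 + 1/2 = 11/2.

11/2


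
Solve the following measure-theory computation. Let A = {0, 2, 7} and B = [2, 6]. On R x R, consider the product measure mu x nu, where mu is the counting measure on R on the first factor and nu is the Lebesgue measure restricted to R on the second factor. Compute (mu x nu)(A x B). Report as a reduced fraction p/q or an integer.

For a measurable rectangle A x B, the product measure satisfies
  (mu x nu)(A x B) = mu(A) * nu(B).
  mu(A) = 3.
  nu(B) = 4.
  (mu x nu)(A x B) = 3 * 4 = 12.

12


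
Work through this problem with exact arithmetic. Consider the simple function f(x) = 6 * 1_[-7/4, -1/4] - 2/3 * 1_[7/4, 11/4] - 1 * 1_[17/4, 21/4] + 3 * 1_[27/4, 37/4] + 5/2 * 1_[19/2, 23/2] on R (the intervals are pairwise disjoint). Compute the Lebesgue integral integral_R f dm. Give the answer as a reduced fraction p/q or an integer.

For a simple function f = sum_i c_i * 1_{A_i} with disjoint A_i,
  integral f dm = sum_i c_i * m(A_i).
Lengths of the A_i:
  m(A_1) = -1/4 - (-7/4) = 3/2.
  m(A_2) = 11/4 - 7/4 = 1.
  m(A_3) = 21/4 - 17/4 = 1.
  m(A_4) = 37/4 - 27/4 = 5/2.
  m(A_5) = 23/2 - 19/2 = 2.
Contributions c_i * m(A_i):
  (6) * (3/2) = 9.
  (-2/3) * (1) = -2/3.
  (-1) * (1) = -1.
  (3) * (5/2) = 15/2.
  (5/2) * (2) = 5.
Total: 9 - 2/3 - 1 + 15/2 + 5 = 119/6.

119/6


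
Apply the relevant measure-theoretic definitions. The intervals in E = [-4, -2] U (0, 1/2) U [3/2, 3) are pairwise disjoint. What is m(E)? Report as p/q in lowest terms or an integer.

For pairwise disjoint intervals, m(union_i I_i) = sum_i m(I_i),
and m is invariant under swapping open/closed endpoints (single points have measure 0).
So m(E) = sum_i (b_i - a_i).
  I_1 has length -2 - (-4) = 2.
  I_2 has length 1/2 - 0 = 1/2.
  I_3 has length 3 - 3/2 = 3/2.
Summing:
  m(E) = 2 + 1/2 + 3/2 = 4.

4


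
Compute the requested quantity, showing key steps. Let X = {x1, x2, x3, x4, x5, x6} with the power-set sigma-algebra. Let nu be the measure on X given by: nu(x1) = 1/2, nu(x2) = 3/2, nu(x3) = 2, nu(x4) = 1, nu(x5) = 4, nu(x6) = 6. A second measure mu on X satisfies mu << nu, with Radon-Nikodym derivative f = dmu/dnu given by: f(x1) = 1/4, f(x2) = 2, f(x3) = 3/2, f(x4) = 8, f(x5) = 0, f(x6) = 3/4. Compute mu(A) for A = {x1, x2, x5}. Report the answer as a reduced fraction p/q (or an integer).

By the defining property of the Radon-Nikodym derivative, for every measurable set A,
  mu(A) = integral_A f dnu.
Since nu is a discrete measure concentrated on the atoms of X, the integral over A reduces to the sum
  mu(A) = sum_{x in A} f(x) * nu({x}).
Computing each term:
  x1: f(x1) * nu(x1) = 1/4 * 1/2 = 1/8.
  x2: f(x2) * nu(x2) = 2 * 3/2 = 3.
  x5: f(x5) * nu(x5) = 0 * 4 = 0.
Summing: mu(A) = 1/8 + 3 + 0 = 25/8.

25/8


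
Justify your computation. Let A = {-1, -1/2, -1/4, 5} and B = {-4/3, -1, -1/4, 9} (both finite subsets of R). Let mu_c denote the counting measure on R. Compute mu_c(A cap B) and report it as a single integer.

Counting measure on a finite set equals cardinality. mu_c(A cap B) = |A cap B| (elements appearing in both).
Enumerating the elements of A that also lie in B gives 2 element(s).
So mu_c(A cap B) = 2.

2


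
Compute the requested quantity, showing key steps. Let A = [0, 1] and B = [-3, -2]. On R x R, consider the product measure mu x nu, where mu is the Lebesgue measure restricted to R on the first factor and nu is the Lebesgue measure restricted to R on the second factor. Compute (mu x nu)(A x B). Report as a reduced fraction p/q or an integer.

For a measurable rectangle A x B, the product measure satisfies
  (mu x nu)(A x B) = mu(A) * nu(B).
  mu(A) = 1.
  nu(B) = 1.
  (mu x nu)(A x B) = 1 * 1 = 1.

1


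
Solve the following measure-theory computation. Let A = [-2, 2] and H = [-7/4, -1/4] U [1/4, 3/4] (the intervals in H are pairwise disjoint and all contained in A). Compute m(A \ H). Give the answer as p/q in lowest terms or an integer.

The ambient interval has length m(A) = 2 - (-2) = 4.
Since the holes are disjoint and sit inside A, by finite additivity
  m(H) = sum_i (b_i - a_i), and m(A \ H) = m(A) - m(H).
Computing the hole measures:
  m(H_1) = -1/4 - (-7/4) = 3/2.
  m(H_2) = 3/4 - 1/4 = 1/2.
Summed: m(H) = 3/2 + 1/2 = 2.
So m(A \ H) = 4 - 2 = 2.

2


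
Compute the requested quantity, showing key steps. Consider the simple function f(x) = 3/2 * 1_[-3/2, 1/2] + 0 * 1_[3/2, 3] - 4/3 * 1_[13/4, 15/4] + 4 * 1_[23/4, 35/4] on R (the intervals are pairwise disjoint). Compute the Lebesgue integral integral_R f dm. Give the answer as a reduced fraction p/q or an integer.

For a simple function f = sum_i c_i * 1_{A_i} with disjoint A_i,
  integral f dm = sum_i c_i * m(A_i).
Lengths of the A_i:
  m(A_1) = 1/2 - (-3/2) = 2.
  m(A_2) = 3 - 3/2 = 3/2.
  m(A_3) = 15/4 - 13/4 = 1/2.
  m(A_4) = 35/4 - 23/4 = 3.
Contributions c_i * m(A_i):
  (3/2) * (2) = 3.
  (0) * (3/2) = 0.
  (-4/3) * (1/2) = -2/3.
  (4) * (3) = 12.
Total: 3 + 0 - 2/3 + 12 = 43/3.

43/3


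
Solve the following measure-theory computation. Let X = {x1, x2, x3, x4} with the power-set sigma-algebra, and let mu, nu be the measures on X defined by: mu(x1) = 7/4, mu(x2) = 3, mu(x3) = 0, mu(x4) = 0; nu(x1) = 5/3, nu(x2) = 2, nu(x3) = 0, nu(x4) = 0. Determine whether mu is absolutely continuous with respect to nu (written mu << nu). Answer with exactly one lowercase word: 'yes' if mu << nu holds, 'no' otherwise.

mu << nu means: every nu-null measurable set is also mu-null; equivalently, for every atom x, if nu({x}) = 0 then mu({x}) = 0.
Checking each atom:
  x1: nu = 5/3 > 0 -> no constraint.
  x2: nu = 2 > 0 -> no constraint.
  x3: nu = 0, mu = 0 -> consistent with mu << nu.
  x4: nu = 0, mu = 0 -> consistent with mu << nu.
No atom violates the condition. Therefore mu << nu.

yes


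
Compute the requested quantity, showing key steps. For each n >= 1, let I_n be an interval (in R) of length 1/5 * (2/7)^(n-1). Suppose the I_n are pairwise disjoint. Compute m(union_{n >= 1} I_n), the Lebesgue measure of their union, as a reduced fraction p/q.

By countable additivity of the Lebesgue measure on pairwise disjoint measurable sets,
  m(union_{n >= 1} I_n) = sum_{n >= 1} m(I_n) = sum_{n >= 1} a * r^(n-1),
  with a = 1/5 and r = 2/7.
Since 0 < r = 2/7 < 1, the geometric series converges:
  sum_{n >= 1} a * r^(n-1) = a / (1 - r).
  = 1/5 / (1 - 2/7)
  = 1/5 / (5/7)
  = 7/25.

7/25


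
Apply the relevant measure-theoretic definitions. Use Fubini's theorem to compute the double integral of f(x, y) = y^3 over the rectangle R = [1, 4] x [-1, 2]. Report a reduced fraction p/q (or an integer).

f(x, y) is a tensor product of a function of x and a function of y, and both factors are bounded continuous (hence Lebesgue integrable) on the rectangle, so Fubini's theorem applies:
  integral_R f d(m x m) = (integral_a1^b1 1 dx) * (integral_a2^b2 y^3 dy).
Inner integral in x: integral_{1}^{4} 1 dx = (4^1 - 1^1)/1
  = 3.
Inner integral in y: integral_{-1}^{2} y^3 dy = (2^4 - (-1)^4)/4
  = 15/4.
Product: (3) * (15/4) = 45/4.

45/4


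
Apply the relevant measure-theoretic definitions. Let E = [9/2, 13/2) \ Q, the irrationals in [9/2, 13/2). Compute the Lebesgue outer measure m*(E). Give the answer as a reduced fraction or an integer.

The interval I = [9/2, 13/2) has m(I) = 13/2 - 9/2 = 2 (endpoints are measure-zero, so open/closed/half-open agree). Write I = (I cap Q) u (I \ Q). The rationals in I are countable, so m*(I cap Q) = 0 (cover each rational by intervals whose total length is arbitrarily small). By countable subadditivity m*(I) <= m*(I cap Q) + m*(I \ Q), hence m*(I \ Q) >= m(I) = 2. The reverse inequality m*(I \ Q) <= m*(I) = 2 is trivial since (I \ Q) is a subset of I. Therefore m*(I \ Q) = 2.

2


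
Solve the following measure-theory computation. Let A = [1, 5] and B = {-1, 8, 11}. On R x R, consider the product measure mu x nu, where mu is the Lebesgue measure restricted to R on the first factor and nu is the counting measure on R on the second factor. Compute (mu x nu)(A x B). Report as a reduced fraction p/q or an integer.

For a measurable rectangle A x B, the product measure satisfies
  (mu x nu)(A x B) = mu(A) * nu(B).
  mu(A) = 4.
  nu(B) = 3.
  (mu x nu)(A x B) = 4 * 3 = 12.

12


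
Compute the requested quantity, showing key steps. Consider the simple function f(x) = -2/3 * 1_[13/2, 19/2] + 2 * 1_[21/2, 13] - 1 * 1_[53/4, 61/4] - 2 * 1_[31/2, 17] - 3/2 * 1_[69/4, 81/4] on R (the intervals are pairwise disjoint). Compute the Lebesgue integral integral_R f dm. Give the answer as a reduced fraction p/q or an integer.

For a simple function f = sum_i c_i * 1_{A_i} with disjoint A_i,
  integral f dm = sum_i c_i * m(A_i).
Lengths of the A_i:
  m(A_1) = 19/2 - 13/2 = 3.
  m(A_2) = 13 - 21/2 = 5/2.
  m(A_3) = 61/4 - 53/4 = 2.
  m(A_4) = 17 - 31/2 = 3/2.
  m(A_5) = 81/4 - 69/4 = 3.
Contributions c_i * m(A_i):
  (-2/3) * (3) = -2.
  (2) * (5/2) = 5.
  (-1) * (2) = -2.
  (-2) * (3/2) = -3.
  (-3/2) * (3) = -9/2.
Total: -2 + 5 - 2 - 3 - 9/2 = -13/2.

-13/2


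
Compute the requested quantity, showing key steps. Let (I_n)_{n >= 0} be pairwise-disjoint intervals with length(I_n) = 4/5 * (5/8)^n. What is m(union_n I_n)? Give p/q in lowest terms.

By countable additivity of the Lebesgue measure on pairwise disjoint measurable sets,
  m(union_{n >= 0} I_n) = sum_{n >= 0} m(I_n) = sum_{n >= 0} a * r^n,
  with a = 4/5 and r = 5/8.
Since 0 < r = 5/8 < 1, the geometric series converges:
  sum_{n >= 0} a * r^n = a / (1 - r).
  = 4/5 / (1 - 5/8)
  = 4/5 / (3/8)
  = 32/15.

32/15


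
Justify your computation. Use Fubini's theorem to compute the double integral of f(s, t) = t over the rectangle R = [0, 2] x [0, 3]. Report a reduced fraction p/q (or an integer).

f(s, t) is a tensor product of a function of s and a function of t, and both factors are bounded continuous (hence Lebesgue integrable) on the rectangle, so Fubini's theorem applies:
  integral_R f d(m x m) = (integral_a1^b1 1 ds) * (integral_a2^b2 t dt).
Inner integral in s: integral_{0}^{2} 1 ds = (2^1 - 0^1)/1
  = 2.
Inner integral in t: integral_{0}^{3} t dt = (3^2 - 0^2)/2
  = 9/2.
Product: (2) * (9/2) = 9.

9


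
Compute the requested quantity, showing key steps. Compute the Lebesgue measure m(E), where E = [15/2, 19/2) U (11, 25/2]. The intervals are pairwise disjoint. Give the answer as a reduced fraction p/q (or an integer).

For pairwise disjoint intervals, m(union_i I_i) = sum_i m(I_i),
and m is invariant under swapping open/closed endpoints (single points have measure 0).
So m(E) = sum_i (b_i - a_i).
  I_1 has length 19/2 - 15/2 = 2.
  I_2 has length 25/2 - 11 = 3/2.
Summing:
  m(E) = 2 + 3/2 = 7/2.

7/2


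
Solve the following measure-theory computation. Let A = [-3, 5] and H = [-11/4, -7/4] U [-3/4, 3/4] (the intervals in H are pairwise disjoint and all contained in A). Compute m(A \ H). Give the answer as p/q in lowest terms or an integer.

The ambient interval has length m(A) = 5 - (-3) = 8.
Since the holes are disjoint and sit inside A, by finite additivity
  m(H) = sum_i (b_i - a_i), and m(A \ H) = m(A) - m(H).
Computing the hole measures:
  m(H_1) = -7/4 - (-11/4) = 1.
  m(H_2) = 3/4 - (-3/4) = 3/2.
Summed: m(H) = 1 + 3/2 = 5/2.
So m(A \ H) = 8 - 5/2 = 11/2.

11/2


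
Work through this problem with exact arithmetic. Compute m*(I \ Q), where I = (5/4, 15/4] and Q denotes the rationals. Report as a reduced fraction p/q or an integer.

The interval I = (5/4, 15/4] has m(I) = 15/4 - 5/4 = 5/2 (endpoints are measure-zero, so open/closed/half-open agree). Write I = (I cap Q) u (I \ Q). The rationals in I are countable, so m*(I cap Q) = 0 (cover each rational by intervals whose total length is arbitrarily small). By countable subadditivity m*(I) <= m*(I cap Q) + m*(I \ Q), hence m*(I \ Q) >= m(I) = 5/2. The reverse inequality m*(I \ Q) <= m*(I) = 5/2 is trivial since (I \ Q) is a subset of I. Therefore m*(I \ Q) = 5/2.

5/2


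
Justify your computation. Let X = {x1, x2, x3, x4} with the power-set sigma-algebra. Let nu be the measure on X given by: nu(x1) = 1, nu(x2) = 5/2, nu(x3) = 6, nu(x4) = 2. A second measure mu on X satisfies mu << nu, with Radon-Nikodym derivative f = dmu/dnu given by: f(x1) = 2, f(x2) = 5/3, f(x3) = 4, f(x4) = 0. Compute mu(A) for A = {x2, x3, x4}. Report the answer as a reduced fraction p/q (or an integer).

By the defining property of the Radon-Nikodym derivative, for every measurable set A,
  mu(A) = integral_A f dnu.
Since nu is a discrete measure concentrated on the atoms of X, the integral over A reduces to the sum
  mu(A) = sum_{x in A} f(x) * nu({x}).
Computing each term:
  x2: f(x2) * nu(x2) = 5/3 * 5/2 = 25/6.
  x3: f(x3) * nu(x3) = 4 * 6 = 24.
  x4: f(x4) * nu(x4) = 0 * 2 = 0.
Summing: mu(A) = 25/6 + 24 + 0 = 169/6.

169/6


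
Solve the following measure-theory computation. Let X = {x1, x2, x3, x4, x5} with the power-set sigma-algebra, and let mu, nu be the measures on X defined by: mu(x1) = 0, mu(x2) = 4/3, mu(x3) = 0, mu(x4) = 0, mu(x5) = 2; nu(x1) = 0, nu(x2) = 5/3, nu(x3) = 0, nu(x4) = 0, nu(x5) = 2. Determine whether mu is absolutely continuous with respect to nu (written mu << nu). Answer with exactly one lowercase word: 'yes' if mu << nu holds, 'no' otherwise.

mu << nu means: every nu-null measurable set is also mu-null; equivalently, for every atom x, if nu({x}) = 0 then mu({x}) = 0.
Checking each atom:
  x1: nu = 0, mu = 0 -> consistent with mu << nu.
  x2: nu = 5/3 > 0 -> no constraint.
  x3: nu = 0, mu = 0 -> consistent with mu << nu.
  x4: nu = 0, mu = 0 -> consistent with mu << nu.
  x5: nu = 2 > 0 -> no constraint.
No atom violates the condition. Therefore mu << nu.

yes


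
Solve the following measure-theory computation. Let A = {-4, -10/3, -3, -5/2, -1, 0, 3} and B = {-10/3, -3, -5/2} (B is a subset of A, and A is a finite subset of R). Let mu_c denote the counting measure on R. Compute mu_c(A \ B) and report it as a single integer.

Counting measure assigns mu_c(E) = |E| (number of elements) when E is finite. For B subset A, A \ B is the set of elements of A not in B, so |A \ B| = |A| - |B|.
|A| = 7, |B| = 3, so mu_c(A \ B) = 7 - 3 = 4.

4


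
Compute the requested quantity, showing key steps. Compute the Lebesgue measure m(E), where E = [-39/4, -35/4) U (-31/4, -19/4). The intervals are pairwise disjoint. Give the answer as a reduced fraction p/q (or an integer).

For pairwise disjoint intervals, m(union_i I_i) = sum_i m(I_i),
and m is invariant under swapping open/closed endpoints (single points have measure 0).
So m(E) = sum_i (b_i - a_i).
  I_1 has length -35/4 - (-39/4) = 1.
  I_2 has length -19/4 - (-31/4) = 3.
Summing:
  m(E) = 1 + 3 = 4.

4


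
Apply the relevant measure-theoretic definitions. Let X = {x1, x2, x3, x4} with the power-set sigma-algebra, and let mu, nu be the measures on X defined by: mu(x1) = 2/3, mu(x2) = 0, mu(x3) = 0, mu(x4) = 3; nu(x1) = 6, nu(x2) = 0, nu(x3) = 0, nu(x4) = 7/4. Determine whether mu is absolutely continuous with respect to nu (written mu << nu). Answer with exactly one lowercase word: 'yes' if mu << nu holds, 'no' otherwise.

mu << nu means: every nu-null measurable set is also mu-null; equivalently, for every atom x, if nu({x}) = 0 then mu({x}) = 0.
Checking each atom:
  x1: nu = 6 > 0 -> no constraint.
  x2: nu = 0, mu = 0 -> consistent with mu << nu.
  x3: nu = 0, mu = 0 -> consistent with mu << nu.
  x4: nu = 7/4 > 0 -> no constraint.
No atom violates the condition. Therefore mu << nu.

yes


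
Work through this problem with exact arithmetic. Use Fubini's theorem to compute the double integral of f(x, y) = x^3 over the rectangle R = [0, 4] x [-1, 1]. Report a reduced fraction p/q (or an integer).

f(x, y) is a tensor product of a function of x and a function of y, and both factors are bounded continuous (hence Lebesgue integrable) on the rectangle, so Fubini's theorem applies:
  integral_R f d(m x m) = (integral_a1^b1 x^3 dx) * (integral_a2^b2 1 dy).
Inner integral in x: integral_{0}^{4} x^3 dx = (4^4 - 0^4)/4
  = 64.
Inner integral in y: integral_{-1}^{1} 1 dy = (1^1 - (-1)^1)/1
  = 2.
Product: (64) * (2) = 128.

128


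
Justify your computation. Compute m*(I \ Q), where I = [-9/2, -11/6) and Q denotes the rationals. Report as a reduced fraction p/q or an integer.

The interval I = [-9/2, -11/6) has m(I) = -11/6 - (-9/2) = 8/3 (endpoints are measure-zero, so open/closed/half-open agree). Write I = (I cap Q) u (I \ Q). The rationals in I are countable, so m*(I cap Q) = 0 (cover each rational by intervals whose total length is arbitrarily small). By countable subadditivity m*(I) <= m*(I cap Q) + m*(I \ Q), hence m*(I \ Q) >= m(I) = 8/3. The reverse inequality m*(I \ Q) <= m*(I) = 8/3 is trivial since (I \ Q) is a subset of I. Therefore m*(I \ Q) = 8/3.

8/3


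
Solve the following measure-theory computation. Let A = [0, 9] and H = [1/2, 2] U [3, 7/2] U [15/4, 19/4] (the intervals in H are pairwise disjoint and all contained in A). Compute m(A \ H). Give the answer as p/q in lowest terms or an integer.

The ambient interval has length m(A) = 9 - 0 = 9.
Since the holes are disjoint and sit inside A, by finite additivity
  m(H) = sum_i (b_i - a_i), and m(A \ H) = m(A) - m(H).
Computing the hole measures:
  m(H_1) = 2 - 1/2 = 3/2.
  m(H_2) = 7/2 - 3 = 1/2.
  m(H_3) = 19/4 - 15/4 = 1.
Summed: m(H) = 3/2 + 1/2 + 1 = 3.
So m(A \ H) = 9 - 3 = 6.

6


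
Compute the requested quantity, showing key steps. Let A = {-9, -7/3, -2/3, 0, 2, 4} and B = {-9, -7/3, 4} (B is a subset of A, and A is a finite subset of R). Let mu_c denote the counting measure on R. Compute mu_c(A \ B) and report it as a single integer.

Counting measure assigns mu_c(E) = |E| (number of elements) when E is finite. For B subset A, A \ B is the set of elements of A not in B, so |A \ B| = |A| - |B|.
|A| = 6, |B| = 3, so mu_c(A \ B) = 6 - 3 = 3.

3


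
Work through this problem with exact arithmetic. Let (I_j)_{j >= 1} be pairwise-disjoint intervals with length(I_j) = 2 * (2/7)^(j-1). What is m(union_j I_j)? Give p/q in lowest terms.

By countable additivity of the Lebesgue measure on pairwise disjoint measurable sets,
  m(union_{j >= 1} I_j) = sum_{j >= 1} m(I_j) = sum_{j >= 1} a * r^(j-1),
  with a = 2 and r = 2/7.
Since 0 < r = 2/7 < 1, the geometric series converges:
  sum_{j >= 1} a * r^(j-1) = a / (1 - r).
  = 2 / (1 - 2/7)
  = 2 / (5/7)
  = 14/5.

14/5


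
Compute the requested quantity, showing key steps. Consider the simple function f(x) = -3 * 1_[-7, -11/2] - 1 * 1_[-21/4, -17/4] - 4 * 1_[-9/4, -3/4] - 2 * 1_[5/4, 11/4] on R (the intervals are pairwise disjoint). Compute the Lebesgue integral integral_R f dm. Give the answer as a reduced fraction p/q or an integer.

For a simple function f = sum_i c_i * 1_{A_i} with disjoint A_i,
  integral f dm = sum_i c_i * m(A_i).
Lengths of the A_i:
  m(A_1) = -11/2 - (-7) = 3/2.
  m(A_2) = -17/4 - (-21/4) = 1.
  m(A_3) = -3/4 - (-9/4) = 3/2.
  m(A_4) = 11/4 - 5/4 = 3/2.
Contributions c_i * m(A_i):
  (-3) * (3/2) = -9/2.
  (-1) * (1) = -1.
  (-4) * (3/2) = -6.
  (-2) * (3/2) = -3.
Total: -9/2 - 1 - 6 - 3 = -29/2.

-29/2


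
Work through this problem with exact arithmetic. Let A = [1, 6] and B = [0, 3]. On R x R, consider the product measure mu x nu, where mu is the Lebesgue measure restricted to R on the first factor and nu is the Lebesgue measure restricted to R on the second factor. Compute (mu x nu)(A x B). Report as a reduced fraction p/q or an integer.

For a measurable rectangle A x B, the product measure satisfies
  (mu x nu)(A x B) = mu(A) * nu(B).
  mu(A) = 5.
  nu(B) = 3.
  (mu x nu)(A x B) = 5 * 3 = 15.

15


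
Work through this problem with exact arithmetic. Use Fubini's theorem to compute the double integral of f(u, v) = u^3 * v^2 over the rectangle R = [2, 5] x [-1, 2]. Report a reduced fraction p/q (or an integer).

f(u, v) is a tensor product of a function of u and a function of v, and both factors are bounded continuous (hence Lebesgue integrable) on the rectangle, so Fubini's theorem applies:
  integral_R f d(m x m) = (integral_a1^b1 u^3 du) * (integral_a2^b2 v^2 dv).
Inner integral in u: integral_{2}^{5} u^3 du = (5^4 - 2^4)/4
  = 609/4.
Inner integral in v: integral_{-1}^{2} v^2 dv = (2^3 - (-1)^3)/3
  = 3.
Product: (609/4) * (3) = 1827/4.

1827/4


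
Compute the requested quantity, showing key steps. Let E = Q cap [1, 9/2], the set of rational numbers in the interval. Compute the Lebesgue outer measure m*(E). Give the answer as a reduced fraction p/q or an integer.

E = Q cap [1, 9/2] is a subset of Q, which is countable. Enumerate Q = {q_1, q_2, ...}; for any eps > 0, cover q_k by the open interval (q_k - eps/2^(k+1), q_k + eps/2^(k+1)), of length eps/2^k. The total cover length is sum_{k>=1} eps/2^k = eps. Hence m*(E) <= m*(Q) <= eps for every eps > 0, and since outer measure is non-negative, m*(E) = 0.

0


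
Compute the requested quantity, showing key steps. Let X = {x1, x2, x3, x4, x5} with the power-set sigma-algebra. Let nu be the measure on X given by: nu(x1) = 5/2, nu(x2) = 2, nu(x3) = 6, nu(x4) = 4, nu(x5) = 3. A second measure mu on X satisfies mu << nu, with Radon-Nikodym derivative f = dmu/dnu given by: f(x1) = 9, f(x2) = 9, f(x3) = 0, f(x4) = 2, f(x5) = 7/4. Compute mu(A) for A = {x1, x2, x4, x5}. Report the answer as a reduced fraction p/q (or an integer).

By the defining property of the Radon-Nikodym derivative, for every measurable set A,
  mu(A) = integral_A f dnu.
Since nu is a discrete measure concentrated on the atoms of X, the integral over A reduces to the sum
  mu(A) = sum_{x in A} f(x) * nu({x}).
Computing each term:
  x1: f(x1) * nu(x1) = 9 * 5/2 = 45/2.
  x2: f(x2) * nu(x2) = 9 * 2 = 18.
  x4: f(x4) * nu(x4) = 2 * 4 = 8.
  x5: f(x5) * nu(x5) = 7/4 * 3 = 21/4.
Summing: mu(A) = 45/2 + 18 + 8 + 21/4 = 215/4.

215/4


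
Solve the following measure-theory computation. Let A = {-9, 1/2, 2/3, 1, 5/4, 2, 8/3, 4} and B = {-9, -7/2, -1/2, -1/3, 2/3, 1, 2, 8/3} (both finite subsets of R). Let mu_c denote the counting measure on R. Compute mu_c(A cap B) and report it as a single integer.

Counting measure on a finite set equals cardinality. mu_c(A cap B) = |A cap B| (elements appearing in both).
Enumerating the elements of A that also lie in B gives 5 element(s).
So mu_c(A cap B) = 5.

5


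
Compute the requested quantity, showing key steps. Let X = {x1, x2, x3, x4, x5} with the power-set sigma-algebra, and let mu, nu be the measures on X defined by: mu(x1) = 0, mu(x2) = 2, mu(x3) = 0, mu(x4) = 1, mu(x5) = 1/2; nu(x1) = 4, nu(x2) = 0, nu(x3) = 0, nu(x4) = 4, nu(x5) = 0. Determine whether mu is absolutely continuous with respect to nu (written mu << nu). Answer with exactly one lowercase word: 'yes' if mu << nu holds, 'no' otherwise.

mu << nu means: every nu-null measurable set is also mu-null; equivalently, for every atom x, if nu({x}) = 0 then mu({x}) = 0.
Checking each atom:
  x1: nu = 4 > 0 -> no constraint.
  x2: nu = 0, mu = 2 > 0 -> violates mu << nu.
  x3: nu = 0, mu = 0 -> consistent with mu << nu.
  x4: nu = 4 > 0 -> no constraint.
  x5: nu = 0, mu = 1/2 > 0 -> violates mu << nu.
The atom(s) x2, x5 violate the condition (nu = 0 but mu > 0). Therefore mu is NOT absolutely continuous w.r.t. nu.

no


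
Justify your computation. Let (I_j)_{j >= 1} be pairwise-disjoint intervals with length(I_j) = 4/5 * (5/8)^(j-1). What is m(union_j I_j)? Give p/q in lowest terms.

By countable additivity of the Lebesgue measure on pairwise disjoint measurable sets,
  m(union_{j >= 1} I_j) = sum_{j >= 1} m(I_j) = sum_{j >= 1} a * r^(j-1),
  with a = 4/5 and r = 5/8.
Since 0 < r = 5/8 < 1, the geometric series converges:
  sum_{j >= 1} a * r^(j-1) = a / (1 - r).
  = 4/5 / (1 - 5/8)
  = 4/5 / (3/8)
  = 32/15.

32/15


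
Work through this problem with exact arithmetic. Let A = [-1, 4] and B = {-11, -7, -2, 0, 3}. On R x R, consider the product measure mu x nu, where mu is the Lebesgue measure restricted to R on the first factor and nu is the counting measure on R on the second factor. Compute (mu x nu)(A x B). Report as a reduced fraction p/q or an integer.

For a measurable rectangle A x B, the product measure satisfies
  (mu x nu)(A x B) = mu(A) * nu(B).
  mu(A) = 5.
  nu(B) = 5.
  (mu x nu)(A x B) = 5 * 5 = 25.

25


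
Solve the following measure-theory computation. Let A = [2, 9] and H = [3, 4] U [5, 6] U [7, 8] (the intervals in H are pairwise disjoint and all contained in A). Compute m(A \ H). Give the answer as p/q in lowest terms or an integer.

The ambient interval has length m(A) = 9 - 2 = 7.
Since the holes are disjoint and sit inside A, by finite additivity
  m(H) = sum_i (b_i - a_i), and m(A \ H) = m(A) - m(H).
Computing the hole measures:
  m(H_1) = 4 - 3 = 1.
  m(H_2) = 6 - 5 = 1.
  m(H_3) = 8 - 7 = 1.
Summed: m(H) = 1 + 1 + 1 = 3.
So m(A \ H) = 7 - 3 = 4.

4


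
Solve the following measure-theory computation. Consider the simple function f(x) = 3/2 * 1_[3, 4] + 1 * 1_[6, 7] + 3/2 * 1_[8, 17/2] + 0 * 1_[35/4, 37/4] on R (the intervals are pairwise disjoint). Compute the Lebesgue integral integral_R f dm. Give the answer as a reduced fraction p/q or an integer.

For a simple function f = sum_i c_i * 1_{A_i} with disjoint A_i,
  integral f dm = sum_i c_i * m(A_i).
Lengths of the A_i:
  m(A_1) = 4 - 3 = 1.
  m(A_2) = 7 - 6 = 1.
  m(A_3) = 17/2 - 8 = 1/2.
  m(A_4) = 37/4 - 35/4 = 1/2.
Contributions c_i * m(A_i):
  (3/2) * (1) = 3/2.
  (1) * (1) = 1.
  (3/2) * (1/2) = 3/4.
  (0) * (1/2) = 0.
Total: 3/2 + 1 + 3/4 + 0 = 13/4.

13/4


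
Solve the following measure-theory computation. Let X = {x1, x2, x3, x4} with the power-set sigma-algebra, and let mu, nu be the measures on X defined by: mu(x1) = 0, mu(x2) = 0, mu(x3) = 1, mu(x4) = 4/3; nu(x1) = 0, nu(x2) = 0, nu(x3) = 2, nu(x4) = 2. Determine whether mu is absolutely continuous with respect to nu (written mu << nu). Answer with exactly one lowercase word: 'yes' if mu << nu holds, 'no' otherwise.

mu << nu means: every nu-null measurable set is also mu-null; equivalently, for every atom x, if nu({x}) = 0 then mu({x}) = 0.
Checking each atom:
  x1: nu = 0, mu = 0 -> consistent with mu << nu.
  x2: nu = 0, mu = 0 -> consistent with mu << nu.
  x3: nu = 2 > 0 -> no constraint.
  x4: nu = 2 > 0 -> no constraint.
No atom violates the condition. Therefore mu << nu.

yes


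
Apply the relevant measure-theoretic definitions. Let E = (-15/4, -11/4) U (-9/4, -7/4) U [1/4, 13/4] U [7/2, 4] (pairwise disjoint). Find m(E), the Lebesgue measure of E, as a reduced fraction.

For pairwise disjoint intervals, m(union_i I_i) = sum_i m(I_i),
and m is invariant under swapping open/closed endpoints (single points have measure 0).
So m(E) = sum_i (b_i - a_i).
  I_1 has length -11/4 - (-15/4) = 1.
  I_2 has length -7/4 - (-9/4) = 1/2.
  I_3 has length 13/4 - 1/4 = 3.
  I_4 has length 4 - 7/2 = 1/2.
Summing:
  m(E) = 1 + 1/2 + 3 + 1/2 = 5.

5


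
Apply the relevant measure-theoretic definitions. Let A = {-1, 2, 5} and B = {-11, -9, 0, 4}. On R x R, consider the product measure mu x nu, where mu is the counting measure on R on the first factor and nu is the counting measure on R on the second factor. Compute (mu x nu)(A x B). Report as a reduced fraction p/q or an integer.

For a measurable rectangle A x B, the product measure satisfies
  (mu x nu)(A x B) = mu(A) * nu(B).
  mu(A) = 3.
  nu(B) = 4.
  (mu x nu)(A x B) = 3 * 4 = 12.

12


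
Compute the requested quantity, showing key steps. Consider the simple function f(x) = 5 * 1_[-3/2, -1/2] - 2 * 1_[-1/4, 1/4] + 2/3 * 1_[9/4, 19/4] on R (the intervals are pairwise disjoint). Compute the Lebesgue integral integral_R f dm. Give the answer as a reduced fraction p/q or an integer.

For a simple function f = sum_i c_i * 1_{A_i} with disjoint A_i,
  integral f dm = sum_i c_i * m(A_i).
Lengths of the A_i:
  m(A_1) = -1/2 - (-3/2) = 1.
  m(A_2) = 1/4 - (-1/4) = 1/2.
  m(A_3) = 19/4 - 9/4 = 5/2.
Contributions c_i * m(A_i):
  (5) * (1) = 5.
  (-2) * (1/2) = -1.
  (2/3) * (5/2) = 5/3.
Total: 5 - 1 + 5/3 = 17/3.

17/3


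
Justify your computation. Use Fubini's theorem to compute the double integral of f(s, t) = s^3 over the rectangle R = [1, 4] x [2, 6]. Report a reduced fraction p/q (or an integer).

f(s, t) is a tensor product of a function of s and a function of t, and both factors are bounded continuous (hence Lebesgue integrable) on the rectangle, so Fubini's theorem applies:
  integral_R f d(m x m) = (integral_a1^b1 s^3 ds) * (integral_a2^b2 1 dt).
Inner integral in s: integral_{1}^{4} s^3 ds = (4^4 - 1^4)/4
  = 255/4.
Inner integral in t: integral_{2}^{6} 1 dt = (6^1 - 2^1)/1
  = 4.
Product: (255/4) * (4) = 255.

255


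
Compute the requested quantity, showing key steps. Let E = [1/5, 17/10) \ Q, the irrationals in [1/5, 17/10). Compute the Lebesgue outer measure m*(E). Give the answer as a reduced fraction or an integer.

The interval I = [1/5, 17/10) has m(I) = 17/10 - 1/5 = 3/2 (endpoints are measure-zero, so open/closed/half-open agree). Write I = (I cap Q) u (I \ Q). The rationals in I are countable, so m*(I cap Q) = 0 (cover each rational by intervals whose total length is arbitrarily small). By countable subadditivity m*(I) <= m*(I cap Q) + m*(I \ Q), hence m*(I \ Q) >= m(I) = 3/2. The reverse inequality m*(I \ Q) <= m*(I) = 3/2 is trivial since (I \ Q) is a subset of I. Therefore m*(I \ Q) = 3/2.

3/2


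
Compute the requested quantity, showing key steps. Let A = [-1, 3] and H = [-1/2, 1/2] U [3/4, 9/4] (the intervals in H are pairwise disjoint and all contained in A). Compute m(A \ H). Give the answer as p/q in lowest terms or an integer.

The ambient interval has length m(A) = 3 - (-1) = 4.
Since the holes are disjoint and sit inside A, by finite additivity
  m(H) = sum_i (b_i - a_i), and m(A \ H) = m(A) - m(H).
Computing the hole measures:
  m(H_1) = 1/2 - (-1/2) = 1.
  m(H_2) = 9/4 - 3/4 = 3/2.
Summed: m(H) = 1 + 3/2 = 5/2.
So m(A \ H) = 4 - 5/2 = 3/2.

3/2


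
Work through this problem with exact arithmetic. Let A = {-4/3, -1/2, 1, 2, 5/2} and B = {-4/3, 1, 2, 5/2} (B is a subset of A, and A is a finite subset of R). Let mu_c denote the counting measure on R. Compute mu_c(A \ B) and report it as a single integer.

Counting measure assigns mu_c(E) = |E| (number of elements) when E is finite. For B subset A, A \ B is the set of elements of A not in B, so |A \ B| = |A| - |B|.
|A| = 5, |B| = 4, so mu_c(A \ B) = 5 - 4 = 1.

1


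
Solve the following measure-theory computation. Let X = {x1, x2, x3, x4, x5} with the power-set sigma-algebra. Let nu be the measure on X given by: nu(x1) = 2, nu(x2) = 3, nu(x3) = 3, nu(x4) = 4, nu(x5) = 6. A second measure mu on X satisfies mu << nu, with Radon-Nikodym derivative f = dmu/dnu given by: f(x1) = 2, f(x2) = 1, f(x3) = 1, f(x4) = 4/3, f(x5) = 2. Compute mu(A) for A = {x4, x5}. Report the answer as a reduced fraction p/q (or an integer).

By the defining property of the Radon-Nikodym derivative, for every measurable set A,
  mu(A) = integral_A f dnu.
Since nu is a discrete measure concentrated on the atoms of X, the integral over A reduces to the sum
  mu(A) = sum_{x in A} f(x) * nu({x}).
Computing each term:
  x4: f(x4) * nu(x4) = 4/3 * 4 = 16/3.
  x5: f(x5) * nu(x5) = 2 * 6 = 12.
Summing: mu(A) = 16/3 + 12 = 52/3.

52/3


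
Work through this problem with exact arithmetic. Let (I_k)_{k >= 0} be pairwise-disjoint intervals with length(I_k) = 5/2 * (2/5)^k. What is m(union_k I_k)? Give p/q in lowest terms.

By countable additivity of the Lebesgue measure on pairwise disjoint measurable sets,
  m(union_{k >= 0} I_k) = sum_{k >= 0} m(I_k) = sum_{k >= 0} a * r^k,
  with a = 5/2 and r = 2/5.
Since 0 < r = 2/5 < 1, the geometric series converges:
  sum_{k >= 0} a * r^k = a / (1 - r).
  = 5/2 / (1 - 2/5)
  = 5/2 / (3/5)
  = 25/6.

25/6


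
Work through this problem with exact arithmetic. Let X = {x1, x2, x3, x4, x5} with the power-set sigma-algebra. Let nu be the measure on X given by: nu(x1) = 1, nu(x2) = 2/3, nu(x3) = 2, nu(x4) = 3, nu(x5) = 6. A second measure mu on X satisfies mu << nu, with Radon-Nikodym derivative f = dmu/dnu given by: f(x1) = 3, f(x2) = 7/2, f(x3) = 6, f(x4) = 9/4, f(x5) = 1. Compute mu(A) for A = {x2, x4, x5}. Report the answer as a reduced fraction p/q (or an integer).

By the defining property of the Radon-Nikodym derivative, for every measurable set A,
  mu(A) = integral_A f dnu.
Since nu is a discrete measure concentrated on the atoms of X, the integral over A reduces to the sum
  mu(A) = sum_{x in A} f(x) * nu({x}).
Computing each term:
  x2: f(x2) * nu(x2) = 7/2 * 2/3 = 7/3.
  x4: f(x4) * nu(x4) = 9/4 * 3 = 27/4.
  x5: f(x5) * nu(x5) = 1 * 6 = 6.
Summing: mu(A) = 7/3 + 27/4 + 6 = 181/12.

181/12


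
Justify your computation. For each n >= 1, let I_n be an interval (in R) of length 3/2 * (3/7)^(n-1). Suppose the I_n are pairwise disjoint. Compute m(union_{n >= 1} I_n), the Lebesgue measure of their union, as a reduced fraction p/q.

By countable additivity of the Lebesgue measure on pairwise disjoint measurable sets,
  m(union_{n >= 1} I_n) = sum_{n >= 1} m(I_n) = sum_{n >= 1} a * r^(n-1),
  with a = 3/2 and r = 3/7.
Since 0 < r = 3/7 < 1, the geometric series converges:
  sum_{n >= 1} a * r^(n-1) = a / (1 - r).
  = 3/2 / (1 - 3/7)
  = 3/2 / (4/7)
  = 21/8.

21/8


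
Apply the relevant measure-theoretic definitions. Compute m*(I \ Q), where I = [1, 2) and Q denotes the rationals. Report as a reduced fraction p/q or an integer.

The interval I = [1, 2) has m(I) = 2 - 1 = 1 (endpoints are measure-zero, so open/closed/half-open agree). Write I = (I cap Q) u (I \ Q). The rationals in I are countable, so m*(I cap Q) = 0 (cover each rational by intervals whose total length is arbitrarily small). By countable subadditivity m*(I) <= m*(I cap Q) + m*(I \ Q), hence m*(I \ Q) >= m(I) = 1. The reverse inequality m*(I \ Q) <= m*(I) = 1 is trivial since (I \ Q) is a subset of I. Therefore m*(I \ Q) = 1.

1


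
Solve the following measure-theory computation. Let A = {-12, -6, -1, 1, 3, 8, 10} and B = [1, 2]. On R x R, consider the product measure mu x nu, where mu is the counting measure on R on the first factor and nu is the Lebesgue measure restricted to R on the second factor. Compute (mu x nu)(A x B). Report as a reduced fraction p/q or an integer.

For a measurable rectangle A x B, the product measure satisfies
  (mu x nu)(A x B) = mu(A) * nu(B).
  mu(A) = 7.
  nu(B) = 1.
  (mu x nu)(A x B) = 7 * 1 = 7.

7


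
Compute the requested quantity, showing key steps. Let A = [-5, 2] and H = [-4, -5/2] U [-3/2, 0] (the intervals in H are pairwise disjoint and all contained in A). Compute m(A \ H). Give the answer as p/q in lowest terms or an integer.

The ambient interval has length m(A) = 2 - (-5) = 7.
Since the holes are disjoint and sit inside A, by finite additivity
  m(H) = sum_i (b_i - a_i), and m(A \ H) = m(A) - m(H).
Computing the hole measures:
  m(H_1) = -5/2 - (-4) = 3/2.
  m(H_2) = 0 - (-3/2) = 3/2.
Summed: m(H) = 3/2 + 3/2 = 3.
So m(A \ H) = 7 - 3 = 4.

4


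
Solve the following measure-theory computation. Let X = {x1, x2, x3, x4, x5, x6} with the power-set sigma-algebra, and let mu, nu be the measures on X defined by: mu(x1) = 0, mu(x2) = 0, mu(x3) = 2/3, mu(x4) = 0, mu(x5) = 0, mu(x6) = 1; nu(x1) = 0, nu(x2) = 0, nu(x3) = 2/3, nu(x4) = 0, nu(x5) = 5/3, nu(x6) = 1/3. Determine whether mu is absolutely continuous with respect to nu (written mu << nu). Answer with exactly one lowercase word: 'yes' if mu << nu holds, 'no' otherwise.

mu << nu means: every nu-null measurable set is also mu-null; equivalently, for every atom x, if nu({x}) = 0 then mu({x}) = 0.
Checking each atom:
  x1: nu = 0, mu = 0 -> consistent with mu << nu.
  x2: nu = 0, mu = 0 -> consistent with mu << nu.
  x3: nu = 2/3 > 0 -> no constraint.
  x4: nu = 0, mu = 0 -> consistent with mu << nu.
  x5: nu = 5/3 > 0 -> no constraint.
  x6: nu = 1/3 > 0 -> no constraint.
No atom violates the condition. Therefore mu << nu.

yes
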